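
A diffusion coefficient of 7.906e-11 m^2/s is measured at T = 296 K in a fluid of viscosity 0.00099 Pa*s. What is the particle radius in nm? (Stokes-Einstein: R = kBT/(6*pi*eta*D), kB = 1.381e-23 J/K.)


Stokes-Einstein: R = kB*T / (6*pi*eta*D)
R = 1.381e-23 * 296 / (6 * pi * 0.00099 * 7.906e-11)
R = 2.77072e-09 m = 2.77 nm

2.77


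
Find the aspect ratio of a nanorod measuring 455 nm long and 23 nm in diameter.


Aspect ratio AR = length / diameter
AR = 455 / 23
AR = 19.78

19.78


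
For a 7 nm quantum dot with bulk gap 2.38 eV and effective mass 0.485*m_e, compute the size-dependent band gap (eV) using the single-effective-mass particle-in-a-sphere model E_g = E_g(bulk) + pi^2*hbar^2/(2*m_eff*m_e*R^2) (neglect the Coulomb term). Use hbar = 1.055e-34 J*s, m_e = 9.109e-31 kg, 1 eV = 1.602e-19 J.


Radius R = 7/2 nm = 3.5e-09 m
Confinement energy dE = pi^2 * hbar^2 / (2 * m_eff * m_e * R^2)
dE = pi^2 * (1.055e-34)^2 / (2 * 0.485 * 9.109e-31 * (3.5e-09)^2) J, divided by 1.602e-19 J/eV
dE = 0.0634 eV
Total band gap = E_g(bulk) + dE = 2.38 + 0.0634 = 2.4434 eV

2.4434


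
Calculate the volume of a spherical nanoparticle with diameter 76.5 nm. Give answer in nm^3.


Radius r = 76.5/2 = 38.25 nm
Volume V = (4/3) * pi * r^3
V = (4/3) * pi * (38.25)^3
V = 234413.67 nm^3

234413.67


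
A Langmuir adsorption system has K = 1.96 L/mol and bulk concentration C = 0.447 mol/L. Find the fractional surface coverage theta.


Langmuir isotherm: theta = K*C / (1 + K*C)
K*C = 1.96 * 0.447 = 0.87612
theta = 0.87612 / (1 + 0.87612) = 0.87612 / 1.87612
theta = 0.467

0.467


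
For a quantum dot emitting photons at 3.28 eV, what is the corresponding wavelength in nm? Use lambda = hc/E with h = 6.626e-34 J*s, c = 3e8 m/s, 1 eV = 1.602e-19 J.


Convert energy: E = 3.28 eV = 3.28 * 1.602e-19 = 5.25456e-19 J
lambda = h*c / E = 6.626e-34 * 3e8 / 5.25456e-19
lambda = 3.783e-07 m = 378.3 nm

378.3


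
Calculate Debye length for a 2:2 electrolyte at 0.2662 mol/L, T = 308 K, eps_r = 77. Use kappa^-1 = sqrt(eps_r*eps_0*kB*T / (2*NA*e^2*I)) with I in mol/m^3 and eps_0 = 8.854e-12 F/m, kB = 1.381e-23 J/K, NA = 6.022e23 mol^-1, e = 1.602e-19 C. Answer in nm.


Ionic strength I = 0.2662 * 2^2 * 1000 = 1064.8 mol/m^3
kappa^-1 = sqrt(77 * 8.854e-12 * 1.381e-23 * 308 / (2 * 6.022e23 * (1.602e-19)^2 * 1064.8))
kappa^-1 = 0.297 nm

0.297


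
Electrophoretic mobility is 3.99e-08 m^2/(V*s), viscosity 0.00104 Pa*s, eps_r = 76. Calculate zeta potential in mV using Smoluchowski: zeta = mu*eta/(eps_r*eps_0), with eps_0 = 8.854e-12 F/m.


Smoluchowski equation: zeta = mu * eta / (eps_r * eps_0)
zeta = 3.99e-08 * 0.00104 / (76 * 8.854e-12)
zeta = 0.061667 V = 61.67 mV

61.67


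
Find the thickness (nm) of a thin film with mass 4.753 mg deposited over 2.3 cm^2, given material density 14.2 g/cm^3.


Convert: m = 4.753 mg = 4.7530e-06 kg, A = 2.3 cm^2 = 2.3000e-04 m^2, rho = 14.2 g/cm^3 = 14200 kg/m^3
t = m / (A * rho)
t = 4.7530e-06 / (2.3000e-04 * 14200)
t = 1.4553e-06 m = 1455.3 nm

1455.3


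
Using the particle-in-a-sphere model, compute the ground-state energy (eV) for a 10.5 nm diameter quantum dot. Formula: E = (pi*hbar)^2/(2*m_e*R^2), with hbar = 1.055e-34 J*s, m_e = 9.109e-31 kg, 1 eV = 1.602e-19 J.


Radius R = 10.5/2 = 5.25 nm = 5.25e-09 m
E = (pi * 1.055e-34)^2 / (2 * 9.109e-31 * (5.25e-09)^2)
E(J) = 2.18769e-21
E = E(J) / 1.602e-19 = 0.0137 eV

0.0137


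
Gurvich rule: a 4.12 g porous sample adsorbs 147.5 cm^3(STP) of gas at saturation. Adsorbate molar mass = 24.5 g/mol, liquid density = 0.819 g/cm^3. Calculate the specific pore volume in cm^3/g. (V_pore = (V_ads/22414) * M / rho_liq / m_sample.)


Moles adsorbed n = V_ads / 22414 = 147.5 / 22414 = 6.580708e-03 mol
Liquid volume V_liq = n * M / rho_liq = 6.580708e-03 * 24.5 / 0.819 = 0.19686 cm^3
Specific pore volume V_pore = V_liq / m_sample = 0.19686 / 4.12
V_pore = 0.0478 cm^3/g

0.0478


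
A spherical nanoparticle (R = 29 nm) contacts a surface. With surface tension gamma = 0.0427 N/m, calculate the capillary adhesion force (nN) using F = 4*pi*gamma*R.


Convert radius: R = 29 nm = 2.9e-08 m
F = 4 * pi * gamma * R
F = 4 * pi * 0.0427 * 2.9e-08
F = 1.55609e-08 N = 15.5609 nN

15.5609


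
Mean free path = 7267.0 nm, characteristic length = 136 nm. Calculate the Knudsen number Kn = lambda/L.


Knudsen number Kn = lambda / L
Kn = 7267.0 / 136
Kn = 53.4338

53.4338


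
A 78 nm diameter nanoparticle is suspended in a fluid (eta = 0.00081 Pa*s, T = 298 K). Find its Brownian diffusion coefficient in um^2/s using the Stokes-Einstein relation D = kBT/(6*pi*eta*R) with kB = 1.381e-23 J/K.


Radius R = 78/2 = 39 nm = 3.9e-08 m
D = kB*T / (6*pi*eta*R)
D = 1.381e-23 * 298 / (6 * pi * 0.00081 * 3.9e-08)
D = 6.91129e-12 m^2/s = 6.911 um^2/s

6.911


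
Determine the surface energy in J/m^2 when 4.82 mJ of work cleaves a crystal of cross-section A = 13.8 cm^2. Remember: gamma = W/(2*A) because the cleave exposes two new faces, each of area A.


Convert: A = 13.8 cm^2 = 0.00138 m^2, W = 4.82 mJ = 0.00482 J
Cleaving exposes two faces of area A, so total new surface = 2*A and gamma = W / (2*A)
gamma = 0.00482 / (2 * 0.00138)
gamma = 1.746 J/m^2

1.746


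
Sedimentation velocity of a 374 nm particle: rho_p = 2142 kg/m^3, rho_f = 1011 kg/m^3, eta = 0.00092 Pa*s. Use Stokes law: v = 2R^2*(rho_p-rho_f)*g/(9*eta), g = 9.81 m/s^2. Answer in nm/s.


Radius R = 374/2 nm = 1.87e-07 m
Density difference = 2142 - 1011 = 1131 kg/m^3
v = 2 * R^2 * (rho_p - rho_f) * g / (9 * eta)
v = 2 * (1.87e-07)^2 * 1131 * 9.81 / (9 * 0.00092)
v = 9.37162e-08 m/s = 93.7162 nm/s

93.7162


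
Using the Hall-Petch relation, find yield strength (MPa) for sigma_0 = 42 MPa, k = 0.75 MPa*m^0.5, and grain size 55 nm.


d = 55 nm = 5.5e-08 m
sqrt(d) = 0.0002345208
Hall-Petch contribution = k / sqrt(d) = 0.75 / 0.0002345208 = 3198.0 MPa
sigma = sigma_0 + k/sqrt(d) = 42 + 3198.0 = 3240.0 MPa

3240.0


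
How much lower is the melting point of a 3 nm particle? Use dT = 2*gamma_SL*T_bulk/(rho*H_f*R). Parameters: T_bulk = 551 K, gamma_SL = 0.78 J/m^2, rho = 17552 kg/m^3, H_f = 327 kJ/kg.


Radius R = 3/2 = 1.5 nm = 1.5e-09 m
Convert H_f = 327 kJ/kg = 327000 J/kg
dT = 2 * gamma_SL * T_bulk / (rho * H_f * R)
dT = 2 * 0.78 * 551 / (17552 * 327000 * 1.5e-09)
dT = 99.8 K

99.8


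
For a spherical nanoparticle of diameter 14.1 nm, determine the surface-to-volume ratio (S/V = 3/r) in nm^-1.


Radius r = 14.1/2 = 7.05 nm
S/V = 3 / r = 3 / 7.05
S/V = 0.4255 nm^-1

0.4255


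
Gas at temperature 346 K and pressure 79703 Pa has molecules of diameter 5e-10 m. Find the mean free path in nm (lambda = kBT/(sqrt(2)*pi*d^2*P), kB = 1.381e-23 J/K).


Mean free path: lambda = kB*T / (sqrt(2) * pi * d^2 * P)
lambda = 1.381e-23 * 346 / (sqrt(2) * pi * (5e-10)^2 * 79703)
lambda = 5.39747e-08 m
lambda = 53.97 nm

53.97


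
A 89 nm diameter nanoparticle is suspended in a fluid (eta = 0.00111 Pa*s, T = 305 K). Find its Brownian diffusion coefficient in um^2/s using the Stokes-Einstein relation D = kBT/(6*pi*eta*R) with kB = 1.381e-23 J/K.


Radius R = 89/2 = 44.5 nm = 4.45e-08 m
D = kB*T / (6*pi*eta*R)
D = 1.381e-23 * 305 / (6 * pi * 0.00111 * 4.45e-08)
D = 4.52386e-12 m^2/s = 4.524 um^2/s

4.524


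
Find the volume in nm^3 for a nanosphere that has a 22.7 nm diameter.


Radius r = 22.7/2 = 11.35 nm
Volume V = (4/3) * pi * r^3
V = (4/3) * pi * (11.35)^3
V = 6124.58 nm^3

6124.58


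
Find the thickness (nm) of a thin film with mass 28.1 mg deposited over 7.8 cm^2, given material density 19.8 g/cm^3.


Convert: m = 28.1 mg = 2.8100e-05 kg, A = 7.8 cm^2 = 7.8000e-04 m^2, rho = 19.8 g/cm^3 = 19800 kg/m^3
t = m / (A * rho)
t = 2.8100e-05 / (7.8000e-04 * 19800)
t = 1.8195e-06 m = 1819.5 nm

1819.5


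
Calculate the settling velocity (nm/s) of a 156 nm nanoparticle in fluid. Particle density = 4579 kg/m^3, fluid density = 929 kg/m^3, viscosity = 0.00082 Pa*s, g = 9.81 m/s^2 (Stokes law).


Radius R = 156/2 nm = 7.8e-08 m
Density difference = 4579 - 929 = 3650 kg/m^3
v = 2 * R^2 * (rho_p - rho_f) * g / (9 * eta)
v = 2 * (7.8e-08)^2 * 3650 * 9.81 / (9 * 0.00082)
v = 5.90371e-08 m/s = 59.0371 nm/s

59.0371


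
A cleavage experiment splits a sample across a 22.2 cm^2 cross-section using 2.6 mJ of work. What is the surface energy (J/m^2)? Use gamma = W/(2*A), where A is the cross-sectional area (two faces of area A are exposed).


Convert: A = 22.2 cm^2 = 0.00222 m^2, W = 2.6 mJ = 0.0026 J
Cleaving exposes two faces of area A, so total new surface = 2*A and gamma = W / (2*A)
gamma = 0.0026 / (2 * 0.00222)
gamma = 0.586 J/m^2

0.586


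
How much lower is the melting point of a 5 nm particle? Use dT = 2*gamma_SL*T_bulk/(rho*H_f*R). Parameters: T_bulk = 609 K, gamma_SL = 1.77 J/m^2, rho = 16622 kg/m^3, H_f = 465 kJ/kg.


Radius R = 5/2 = 2.5 nm = 2.5e-09 m
Convert H_f = 465 kJ/kg = 465000 J/kg
dT = 2 * gamma_SL * T_bulk / (rho * H_f * R)
dT = 2 * 1.77 * 609 / (16622 * 465000 * 2.5e-09)
dT = 111.6 K

111.6


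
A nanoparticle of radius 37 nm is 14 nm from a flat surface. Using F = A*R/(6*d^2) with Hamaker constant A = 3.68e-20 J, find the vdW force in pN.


Convert to SI: R = 37 nm = 3.7e-08 m, d = 14 nm = 1.4e-08 m
F = A * R / (6 * d^2)
F = 3.68e-20 * 3.7e-08 / (6 * (1.4e-08)^2)
F = 1.15782e-12 N = 1.158 pN

1.158


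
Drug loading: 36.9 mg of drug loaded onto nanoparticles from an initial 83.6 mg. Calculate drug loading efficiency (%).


Drug loading efficiency = (drug loaded / drug initial) * 100
DLE = 36.9 / 83.6 * 100
DLE = 0.4414 * 100
DLE = 44.14%

44.14


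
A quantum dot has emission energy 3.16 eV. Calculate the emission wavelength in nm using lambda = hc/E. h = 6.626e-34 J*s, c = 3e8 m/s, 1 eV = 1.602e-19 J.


Convert energy: E = 3.16 eV = 3.16 * 1.602e-19 = 5.06232e-19 J
lambda = h*c / E = 6.626e-34 * 3e8 / 5.06232e-19
lambda = 3.92666e-07 m = 392.7 nm

392.7


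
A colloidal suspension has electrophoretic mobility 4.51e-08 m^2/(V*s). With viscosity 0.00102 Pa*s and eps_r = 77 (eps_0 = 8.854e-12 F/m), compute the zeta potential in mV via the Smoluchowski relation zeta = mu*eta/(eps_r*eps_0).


Smoluchowski equation: zeta = mu * eta / (eps_r * eps_0)
zeta = 4.51e-08 * 0.00102 / (77 * 8.854e-12)
zeta = 0.067476 V = 67.48 mV

67.48


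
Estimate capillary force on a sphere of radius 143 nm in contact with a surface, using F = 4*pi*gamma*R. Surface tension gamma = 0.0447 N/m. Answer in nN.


Convert radius: R = 143 nm = 1.43e-07 m
F = 4 * pi * gamma * R
F = 4 * pi * 0.0447 * 1.43e-07
F = 8.03255e-08 N = 80.3255 nN

80.3255


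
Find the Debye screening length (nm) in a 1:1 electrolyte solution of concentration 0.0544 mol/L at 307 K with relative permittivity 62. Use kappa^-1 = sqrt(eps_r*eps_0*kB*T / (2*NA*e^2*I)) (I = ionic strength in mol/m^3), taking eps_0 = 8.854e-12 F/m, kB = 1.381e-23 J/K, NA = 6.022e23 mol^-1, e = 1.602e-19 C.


Ionic strength I = 0.0544 * 1^2 * 1000 = 54.4 mol/m^3
kappa^-1 = sqrt(62 * 8.854e-12 * 1.381e-23 * 307 / (2 * 6.022e23 * (1.602e-19)^2 * 54.4))
kappa^-1 = 1.176 nm

1.176


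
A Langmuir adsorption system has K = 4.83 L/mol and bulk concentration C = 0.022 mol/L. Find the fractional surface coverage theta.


Langmuir isotherm: theta = K*C / (1 + K*C)
K*C = 4.83 * 0.022 = 0.10626
theta = 0.10626 / (1 + 0.10626) = 0.10626 / 1.10626
theta = 0.0961

0.0961


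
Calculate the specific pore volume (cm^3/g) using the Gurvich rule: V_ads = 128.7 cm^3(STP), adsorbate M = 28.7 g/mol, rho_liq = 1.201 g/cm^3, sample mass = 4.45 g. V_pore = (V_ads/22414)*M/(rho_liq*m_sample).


Moles adsorbed n = V_ads / 22414 = 128.7 / 22414 = 5.741947e-03 mol
Liquid volume V_liq = n * M / rho_liq = 5.741947e-03 * 28.7 / 1.201 = 0.13721 cm^3
Specific pore volume V_pore = V_liq / m_sample = 0.13721 / 4.45
V_pore = 0.0308 cm^3/g

0.0308


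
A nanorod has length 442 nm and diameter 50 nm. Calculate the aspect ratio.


Aspect ratio AR = length / diameter
AR = 442 / 50
AR = 8.84

8.84


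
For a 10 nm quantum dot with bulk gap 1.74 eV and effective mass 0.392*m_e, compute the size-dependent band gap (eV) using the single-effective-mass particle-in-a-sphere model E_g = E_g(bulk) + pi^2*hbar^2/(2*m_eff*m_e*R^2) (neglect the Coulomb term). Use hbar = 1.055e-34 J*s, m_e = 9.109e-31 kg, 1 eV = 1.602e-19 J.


Radius R = 10/2 nm = 5e-09 m
Confinement energy dE = pi^2 * hbar^2 / (2 * m_eff * m_e * R^2)
dE = pi^2 * (1.055e-34)^2 / (2 * 0.392 * 9.109e-31 * (5e-09)^2) J, divided by 1.602e-19 J/eV
dE = 0.0384 eV
Total band gap = E_g(bulk) + dE = 1.74 + 0.0384 = 1.7784 eV

1.7784


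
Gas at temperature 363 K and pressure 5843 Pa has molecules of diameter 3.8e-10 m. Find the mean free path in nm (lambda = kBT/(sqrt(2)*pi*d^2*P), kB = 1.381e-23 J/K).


Mean free path: lambda = kB*T / (sqrt(2) * pi * d^2 * P)
lambda = 1.381e-23 * 363 / (sqrt(2) * pi * (3.8e-10)^2 * 5843)
lambda = 1.33731e-06 m
lambda = 1337.31 nm

1337.31


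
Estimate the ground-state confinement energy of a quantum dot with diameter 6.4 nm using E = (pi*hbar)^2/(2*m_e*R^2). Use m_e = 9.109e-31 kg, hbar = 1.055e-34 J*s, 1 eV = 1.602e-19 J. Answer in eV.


Radius R = 6.4/2 = 3.2 nm = 3.2e-09 m
E = (pi * 1.055e-34)^2 / (2 * 9.109e-31 * (3.2e-09)^2)
E(J) = 5.88849e-21
E = E(J) / 1.602e-19 = 0.0368 eV

0.0368


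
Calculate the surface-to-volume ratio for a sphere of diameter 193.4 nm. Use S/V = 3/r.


Radius r = 193.4/2 = 96.7 nm
S/V = 3 / r = 3 / 96.7
S/V = 0.031 nm^-1

0.031


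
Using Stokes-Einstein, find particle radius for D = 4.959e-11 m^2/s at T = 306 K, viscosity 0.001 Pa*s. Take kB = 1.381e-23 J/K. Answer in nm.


Stokes-Einstein: R = kB*T / (6*pi*eta*D)
R = 1.381e-23 * 306 / (6 * pi * 0.001 * 4.959e-11)
R = 4.52085e-09 m = 4.52 nm

4.52


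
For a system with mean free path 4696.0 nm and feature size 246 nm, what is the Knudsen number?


Knudsen number Kn = lambda / L
Kn = 4696.0 / 246
Kn = 19.0894

19.0894


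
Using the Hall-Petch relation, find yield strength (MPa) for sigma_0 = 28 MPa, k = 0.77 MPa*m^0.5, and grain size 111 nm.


d = 111 nm = 1.11e-07 m
sqrt(d) = 0.0003331666
Hall-Petch contribution = k / sqrt(d) = 0.77 / 0.0003331666 = 2311.2 MPa
sigma = sigma_0 + k/sqrt(d) = 28 + 2311.2 = 2339.2 MPa

2339.2


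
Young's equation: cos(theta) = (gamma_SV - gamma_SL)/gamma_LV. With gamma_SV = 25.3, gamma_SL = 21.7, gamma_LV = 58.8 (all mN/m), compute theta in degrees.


cos(theta) = (gamma_SV - gamma_SL) / gamma_LV
cos(theta) = (25.3 - 21.7) / 58.8
cos(theta) = 0.061224
theta = arccos(0.061224) = 86.49 degrees

86.49


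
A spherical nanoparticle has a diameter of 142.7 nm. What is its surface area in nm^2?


Radius r = 142.7/2 = 71.35 nm
Surface area SA = 4 * pi * r^2
SA = 4 * pi * (71.35)^2
SA = 63973.16 nm^2

63973.16


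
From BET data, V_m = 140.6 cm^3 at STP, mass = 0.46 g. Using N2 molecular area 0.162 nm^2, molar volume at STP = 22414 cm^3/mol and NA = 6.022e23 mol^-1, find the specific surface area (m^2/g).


Number of moles in monolayer = V_m / 22414 = 140.6 / 22414 = 0.00627287
Number of molecules = moles * NA = 0.00627287 * 6.022e23
SA = molecules * sigma / mass
SA = (140.6 / 22414) * 6.022e23 * 0.162e-18 / 0.46
SA = 1330.3 m^2/g

1330.3


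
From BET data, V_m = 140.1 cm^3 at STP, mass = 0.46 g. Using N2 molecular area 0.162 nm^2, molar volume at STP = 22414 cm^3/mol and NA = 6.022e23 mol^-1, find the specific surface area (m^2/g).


Number of moles in monolayer = V_m / 22414 = 140.1 / 22414 = 0.00625056
Number of molecules = moles * NA = 0.00625056 * 6.022e23
SA = molecules * sigma / mass
SA = (140.1 / 22414) * 6.022e23 * 0.162e-18 / 0.46
SA = 1325.6 m^2/g

1325.6


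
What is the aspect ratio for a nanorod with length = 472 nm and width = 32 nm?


Aspect ratio AR = length / diameter
AR = 472 / 32
AR = 14.75

14.75


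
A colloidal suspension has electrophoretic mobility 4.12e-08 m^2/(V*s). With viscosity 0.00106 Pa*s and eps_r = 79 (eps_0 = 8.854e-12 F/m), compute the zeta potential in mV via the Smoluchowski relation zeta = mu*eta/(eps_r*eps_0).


Smoluchowski equation: zeta = mu * eta / (eps_r * eps_0)
zeta = 4.12e-08 * 0.00106 / (79 * 8.854e-12)
zeta = 0.062436 V = 62.44 mV

62.44


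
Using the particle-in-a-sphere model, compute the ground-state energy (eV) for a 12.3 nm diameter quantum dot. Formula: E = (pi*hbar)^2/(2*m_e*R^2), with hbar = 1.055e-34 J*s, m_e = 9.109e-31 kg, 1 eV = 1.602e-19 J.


Radius R = 12.3/2 = 6.15 nm = 6.15e-09 m
E = (pi * 1.055e-34)^2 / (2 * 9.109e-31 * (6.15e-09)^2)
E(J) = 1.59424e-21
E = E(J) / 1.602e-19 = 0.01 eV

0.01


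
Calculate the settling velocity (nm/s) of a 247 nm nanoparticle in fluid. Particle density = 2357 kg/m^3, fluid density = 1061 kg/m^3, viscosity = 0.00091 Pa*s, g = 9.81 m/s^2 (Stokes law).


Radius R = 247/2 nm = 1.235e-07 m
Density difference = 2357 - 1061 = 1296 kg/m^3
v = 2 * R^2 * (rho_p - rho_f) * g / (9 * eta)
v = 2 * (1.235e-07)^2 * 1296 * 9.81 / (9 * 0.00091)
v = 4.73537e-08 m/s = 47.3537 nm/s

47.3537


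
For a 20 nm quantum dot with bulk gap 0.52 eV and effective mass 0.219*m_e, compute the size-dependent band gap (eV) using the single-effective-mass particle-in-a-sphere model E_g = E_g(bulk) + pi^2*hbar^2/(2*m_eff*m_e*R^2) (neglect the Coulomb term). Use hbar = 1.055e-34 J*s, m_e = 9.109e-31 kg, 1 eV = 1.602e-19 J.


Radius R = 20/2 nm = 1e-08 m
Confinement energy dE = pi^2 * hbar^2 / (2 * m_eff * m_e * R^2)
dE = pi^2 * (1.055e-34)^2 / (2 * 0.219 * 9.109e-31 * (1e-08)^2) J, divided by 1.602e-19 J/eV
dE = 0.0172 eV
Total band gap = E_g(bulk) + dE = 0.52 + 0.0172 = 0.5372 eV

0.5372


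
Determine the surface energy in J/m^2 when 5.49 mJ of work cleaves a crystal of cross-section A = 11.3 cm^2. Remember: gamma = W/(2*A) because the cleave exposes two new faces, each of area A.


Convert: A = 11.3 cm^2 = 0.00113 m^2, W = 5.49 mJ = 0.00549 J
Cleaving exposes two faces of area A, so total new surface = 2*A and gamma = W / (2*A)
gamma = 0.00549 / (2 * 0.00113)
gamma = 2.429 J/m^2

2.429


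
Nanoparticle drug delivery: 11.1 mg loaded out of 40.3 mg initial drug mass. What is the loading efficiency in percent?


Drug loading efficiency = (drug loaded / drug initial) * 100
DLE = 11.1 / 40.3 * 100
DLE = 0.2754 * 100
DLE = 27.54%

27.54


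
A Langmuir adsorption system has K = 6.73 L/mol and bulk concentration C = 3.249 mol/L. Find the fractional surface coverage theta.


Langmuir isotherm: theta = K*C / (1 + K*C)
K*C = 6.73 * 3.249 = 21.86577
theta = 21.86577 / (1 + 21.86577) = 21.86577 / 22.86577
theta = 0.9563

0.9563


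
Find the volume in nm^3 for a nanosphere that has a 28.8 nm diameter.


Radius r = 28.8/2 = 14.4 nm
Volume V = (4/3) * pi * r^3
V = (4/3) * pi * (14.4)^3
V = 12507.66 nm^3

12507.66


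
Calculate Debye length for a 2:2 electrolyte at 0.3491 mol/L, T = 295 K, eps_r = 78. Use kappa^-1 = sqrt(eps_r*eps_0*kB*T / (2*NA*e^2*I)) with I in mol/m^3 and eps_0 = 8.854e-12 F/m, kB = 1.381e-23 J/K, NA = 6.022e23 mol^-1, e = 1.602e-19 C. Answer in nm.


Ionic strength I = 0.3491 * 2^2 * 1000 = 1396.4 mol/m^3
kappa^-1 = sqrt(78 * 8.854e-12 * 1.381e-23 * 295 / (2 * 6.022e23 * (1.602e-19)^2 * 1396.4))
kappa^-1 = 0.255 nm

0.255


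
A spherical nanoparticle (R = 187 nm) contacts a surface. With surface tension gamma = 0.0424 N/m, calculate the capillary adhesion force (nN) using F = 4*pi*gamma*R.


Convert radius: R = 187 nm = 1.87e-07 m
F = 4 * pi * gamma * R
F = 4 * pi * 0.0424 * 1.87e-07
F = 9.96362e-08 N = 99.6362 nN

99.6362


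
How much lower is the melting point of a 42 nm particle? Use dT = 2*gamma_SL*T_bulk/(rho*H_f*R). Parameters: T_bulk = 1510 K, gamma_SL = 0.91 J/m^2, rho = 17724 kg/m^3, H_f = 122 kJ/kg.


Radius R = 42/2 = 21 nm = 2.1e-08 m
Convert H_f = 122 kJ/kg = 122000 J/kg
dT = 2 * gamma_SL * T_bulk / (rho * H_f * R)
dT = 2 * 0.91 * 1510 / (17724 * 122000 * 2.1e-08)
dT = 60.5 K

60.5


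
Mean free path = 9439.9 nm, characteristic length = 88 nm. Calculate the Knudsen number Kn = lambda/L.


Knudsen number Kn = lambda / L
Kn = 9439.9 / 88
Kn = 107.2716

107.2716


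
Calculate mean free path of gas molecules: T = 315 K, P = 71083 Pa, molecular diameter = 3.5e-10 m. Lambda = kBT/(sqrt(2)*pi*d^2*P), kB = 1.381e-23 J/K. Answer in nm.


Mean free path: lambda = kB*T / (sqrt(2) * pi * d^2 * P)
lambda = 1.381e-23 * 315 / (sqrt(2) * pi * (3.5e-10)^2 * 71083)
lambda = 1.12444e-07 m
lambda = 112.44 nm

112.44


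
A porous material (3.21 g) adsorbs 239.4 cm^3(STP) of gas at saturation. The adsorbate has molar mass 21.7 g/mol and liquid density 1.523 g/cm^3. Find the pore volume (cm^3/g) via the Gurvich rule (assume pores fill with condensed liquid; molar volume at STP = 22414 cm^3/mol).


Moles adsorbed n = V_ads / 22414 = 239.4 / 22414 = 1.068082e-02 mol
Liquid volume V_liq = n * M / rho_liq = 1.068082e-02 * 21.7 / 1.523 = 0.15218 cm^3
Specific pore volume V_pore = V_liq / m_sample = 0.15218 / 3.21
V_pore = 0.0474 cm^3/g

0.0474


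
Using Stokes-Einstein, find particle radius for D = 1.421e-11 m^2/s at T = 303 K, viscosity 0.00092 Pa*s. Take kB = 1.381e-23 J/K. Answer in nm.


Stokes-Einstein: R = kB*T / (6*pi*eta*D)
R = 1.381e-23 * 303 / (6 * pi * 0.00092 * 1.421e-11)
R = 1.69806e-08 m = 16.98 nm

16.98


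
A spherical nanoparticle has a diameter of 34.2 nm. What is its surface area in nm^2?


Radius r = 34.2/2 = 17.1 nm
Surface area SA = 4 * pi * r^2
SA = 4 * pi * (17.1)^2
SA = 3674.53 nm^2

3674.53


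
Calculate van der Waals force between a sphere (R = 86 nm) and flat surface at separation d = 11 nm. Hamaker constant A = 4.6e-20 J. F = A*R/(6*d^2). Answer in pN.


Convert to SI: R = 86 nm = 8.6e-08 m, d = 11 nm = 1.1e-08 m
F = A * R / (6 * d^2)
F = 4.6e-20 * 8.6e-08 / (6 * (1.1e-08)^2)
F = 5.44904e-12 N = 5.449 pN

5.449


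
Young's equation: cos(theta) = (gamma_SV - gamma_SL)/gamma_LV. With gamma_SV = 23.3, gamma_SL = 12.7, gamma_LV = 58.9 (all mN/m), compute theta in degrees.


cos(theta) = (gamma_SV - gamma_SL) / gamma_LV
cos(theta) = (23.3 - 12.7) / 58.9
cos(theta) = 0.179966
theta = arccos(0.179966) = 79.63 degrees

79.63


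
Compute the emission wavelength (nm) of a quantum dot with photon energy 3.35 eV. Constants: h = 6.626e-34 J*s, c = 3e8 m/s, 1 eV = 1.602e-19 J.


Convert energy: E = 3.35 eV = 3.35 * 1.602e-19 = 5.3667e-19 J
lambda = h*c / E = 6.626e-34 * 3e8 / 5.3667e-19
lambda = 3.70395e-07 m = 370.4 nm

370.4


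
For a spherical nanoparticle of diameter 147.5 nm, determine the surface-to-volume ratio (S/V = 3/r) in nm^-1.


Radius r = 147.5/2 = 73.75 nm
S/V = 3 / r = 3 / 73.75
S/V = 0.0407 nm^-1

0.0407


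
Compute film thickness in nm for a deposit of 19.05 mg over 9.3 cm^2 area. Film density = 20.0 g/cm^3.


Convert: m = 19.05 mg = 1.9050e-05 kg, A = 9.3 cm^2 = 9.3000e-04 m^2, rho = 20.0 g/cm^3 = 20000 kg/m^3
t = m / (A * rho)
t = 1.9050e-05 / (9.3000e-04 * 20000)
t = 1.0242e-06 m = 1024.2 nm

1024.2


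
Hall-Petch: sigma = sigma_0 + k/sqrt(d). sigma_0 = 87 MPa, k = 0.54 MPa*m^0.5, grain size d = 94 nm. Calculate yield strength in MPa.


d = 94 nm = 9.4e-08 m
sqrt(d) = 0.0003065942
Hall-Petch contribution = k / sqrt(d) = 0.54 / 0.0003065942 = 1761.3 MPa
sigma = sigma_0 + k/sqrt(d) = 87 + 1761.3 = 1848.3 MPa

1848.3


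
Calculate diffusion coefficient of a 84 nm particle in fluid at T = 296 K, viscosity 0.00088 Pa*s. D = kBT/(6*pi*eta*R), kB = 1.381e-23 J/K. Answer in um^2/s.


Radius R = 84/2 = 42 nm = 4.2e-08 m
D = kB*T / (6*pi*eta*R)
D = 1.381e-23 * 296 / (6 * pi * 0.00088 * 4.2e-08)
D = 5.86749e-12 m^2/s = 5.867 um^2/s

5.867


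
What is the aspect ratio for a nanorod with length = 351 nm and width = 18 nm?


Aspect ratio AR = length / diameter
AR = 351 / 18
AR = 19.5

19.5


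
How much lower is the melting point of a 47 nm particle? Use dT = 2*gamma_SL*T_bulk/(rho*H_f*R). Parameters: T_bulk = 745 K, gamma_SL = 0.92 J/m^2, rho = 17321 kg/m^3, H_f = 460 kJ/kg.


Radius R = 47/2 = 23.5 nm = 2.35e-08 m
Convert H_f = 460 kJ/kg = 460000 J/kg
dT = 2 * gamma_SL * T_bulk / (rho * H_f * R)
dT = 2 * 0.92 * 745 / (17321 * 460000 * 2.35e-08)
dT = 7.3 K

7.3


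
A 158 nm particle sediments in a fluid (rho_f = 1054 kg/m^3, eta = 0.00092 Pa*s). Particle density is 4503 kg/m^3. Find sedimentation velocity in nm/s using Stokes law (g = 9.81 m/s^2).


Radius R = 158/2 nm = 7.9e-08 m
Density difference = 4503 - 1054 = 3449 kg/m^3
v = 2 * R^2 * (rho_p - rho_f) * g / (9 * eta)
v = 2 * (7.9e-08)^2 * 3449 * 9.81 / (9 * 0.00092)
v = 5.10054e-08 m/s = 51.0054 nm/s

51.0054


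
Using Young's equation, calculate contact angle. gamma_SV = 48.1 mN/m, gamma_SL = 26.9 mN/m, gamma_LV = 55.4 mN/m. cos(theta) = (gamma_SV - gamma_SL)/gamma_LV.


cos(theta) = (gamma_SV - gamma_SL) / gamma_LV
cos(theta) = (48.1 - 26.9) / 55.4
cos(theta) = 0.382671
theta = arccos(0.382671) = 67.5 degrees

67.5


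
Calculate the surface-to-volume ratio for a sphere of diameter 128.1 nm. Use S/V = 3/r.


Radius r = 128.1/2 = 64.05 nm
S/V = 3 / r = 3 / 64.05
S/V = 0.0468 nm^-1

0.0468


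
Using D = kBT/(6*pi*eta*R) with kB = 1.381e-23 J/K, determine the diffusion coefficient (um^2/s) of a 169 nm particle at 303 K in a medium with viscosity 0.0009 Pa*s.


Radius R = 169/2 = 84.5 nm = 8.45e-08 m
D = kB*T / (6*pi*eta*R)
D = 1.381e-23 * 303 / (6 * pi * 0.0009 * 8.45e-08)
D = 2.91901e-12 m^2/s = 2.919 um^2/s

2.919


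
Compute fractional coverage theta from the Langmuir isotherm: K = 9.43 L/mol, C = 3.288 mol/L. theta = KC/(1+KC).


Langmuir isotherm: theta = K*C / (1 + K*C)
K*C = 9.43 * 3.288 = 31.00584
theta = 31.00584 / (1 + 31.00584) = 31.00584 / 32.00584
theta = 0.9688

0.9688


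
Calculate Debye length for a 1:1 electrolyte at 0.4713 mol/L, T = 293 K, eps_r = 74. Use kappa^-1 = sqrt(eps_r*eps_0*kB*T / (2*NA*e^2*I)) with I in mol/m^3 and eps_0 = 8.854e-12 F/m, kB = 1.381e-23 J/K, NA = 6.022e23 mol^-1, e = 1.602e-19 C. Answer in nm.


Ionic strength I = 0.4713 * 1^2 * 1000 = 471.3 mol/m^3
kappa^-1 = sqrt(74 * 8.854e-12 * 1.381e-23 * 293 / (2 * 6.022e23 * (1.602e-19)^2 * 471.3))
kappa^-1 = 0.427 nm

0.427


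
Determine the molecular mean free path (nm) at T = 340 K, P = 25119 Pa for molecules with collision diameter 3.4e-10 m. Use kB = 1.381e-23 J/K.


Mean free path: lambda = kB*T / (sqrt(2) * pi * d^2 * P)
lambda = 1.381e-23 * 340 / (sqrt(2) * pi * (3.4e-10)^2 * 25119)
lambda = 3.63955e-07 m
lambda = 363.95 nm

363.95


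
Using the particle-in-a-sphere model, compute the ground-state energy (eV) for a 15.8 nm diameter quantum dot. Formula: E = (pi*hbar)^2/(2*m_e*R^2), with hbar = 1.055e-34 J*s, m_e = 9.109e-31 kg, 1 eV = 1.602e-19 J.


Radius R = 15.8/2 = 7.9 nm = 7.9e-09 m
E = (pi * 1.055e-34)^2 / (2 * 9.109e-31 * (7.9e-09)^2)
E(J) = 9.66162e-22
E = E(J) / 1.602e-19 = 0.006 eV

0.006


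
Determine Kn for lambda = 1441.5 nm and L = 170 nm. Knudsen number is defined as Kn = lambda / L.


Knudsen number Kn = lambda / L
Kn = 1441.5 / 170
Kn = 8.4794

8.4794


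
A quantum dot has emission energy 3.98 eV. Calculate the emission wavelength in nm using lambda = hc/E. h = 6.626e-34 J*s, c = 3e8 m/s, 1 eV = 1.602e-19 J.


Convert energy: E = 3.98 eV = 3.98 * 1.602e-19 = 6.37596e-19 J
lambda = h*c / E = 6.626e-34 * 3e8 / 6.37596e-19
lambda = 3.11765e-07 m = 311.8 nm

311.8


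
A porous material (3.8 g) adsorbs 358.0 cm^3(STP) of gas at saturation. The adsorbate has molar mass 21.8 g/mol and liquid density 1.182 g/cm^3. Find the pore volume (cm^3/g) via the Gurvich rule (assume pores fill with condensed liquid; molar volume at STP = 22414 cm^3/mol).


Moles adsorbed n = V_ads / 22414 = 358.0 / 22414 = 1.597216e-02 mol
Liquid volume V_liq = n * M / rho_liq = 1.597216e-02 * 21.8 / 1.182 = 0.29458 cm^3
Specific pore volume V_pore = V_liq / m_sample = 0.29458 / 3.8
V_pore = 0.0775 cm^3/g

0.0775


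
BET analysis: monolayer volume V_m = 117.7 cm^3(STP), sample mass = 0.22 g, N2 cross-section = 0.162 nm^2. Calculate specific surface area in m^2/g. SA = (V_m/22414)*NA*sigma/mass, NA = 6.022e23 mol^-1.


Number of moles in monolayer = V_m / 22414 = 117.7 / 22414 = 0.00525118
Number of molecules = moles * NA = 0.00525118 * 6.022e23
SA = molecules * sigma / mass
SA = (117.7 / 22414) * 6.022e23 * 0.162e-18 / 0.22
SA = 2328.6 m^2/g

2328.6


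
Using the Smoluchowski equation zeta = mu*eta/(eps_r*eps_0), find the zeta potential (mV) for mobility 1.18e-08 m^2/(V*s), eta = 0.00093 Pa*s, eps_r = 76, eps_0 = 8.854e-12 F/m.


Smoluchowski equation: zeta = mu * eta / (eps_r * eps_0)
zeta = 1.18e-08 * 0.00093 / (76 * 8.854e-12)
zeta = 0.016308 V = 16.31 mV

16.31


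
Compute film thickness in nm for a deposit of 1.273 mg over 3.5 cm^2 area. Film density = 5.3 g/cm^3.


Convert: m = 1.273 mg = 1.2730e-06 kg, A = 3.5 cm^2 = 3.5000e-04 m^2, rho = 5.3 g/cm^3 = 5300 kg/m^3
t = m / (A * rho)
t = 1.2730e-06 / (3.5000e-04 * 5300)
t = 6.8625e-07 m = 686.3 nm

686.3


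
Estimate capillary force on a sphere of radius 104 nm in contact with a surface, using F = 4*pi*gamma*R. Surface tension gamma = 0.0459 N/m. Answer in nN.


Convert radius: R = 104 nm = 1.04e-07 m
F = 4 * pi * gamma * R
F = 4 * pi * 0.0459 * 1.04e-07
F = 5.99868e-08 N = 59.9868 nN

59.9868


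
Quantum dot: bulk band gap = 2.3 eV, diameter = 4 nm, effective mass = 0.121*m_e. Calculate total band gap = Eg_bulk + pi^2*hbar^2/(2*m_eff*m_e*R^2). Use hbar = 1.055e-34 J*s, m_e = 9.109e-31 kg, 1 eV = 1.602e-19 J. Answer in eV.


Radius R = 4/2 nm = 2e-09 m
Confinement energy dE = pi^2 * hbar^2 / (2 * m_eff * m_e * R^2)
dE = pi^2 * (1.055e-34)^2 / (2 * 0.121 * 9.109e-31 * (2e-09)^2) J, divided by 1.602e-19 J/eV
dE = 0.7777 eV
Total band gap = E_g(bulk) + dE = 2.3 + 0.7777 = 3.0777 eV

3.0777


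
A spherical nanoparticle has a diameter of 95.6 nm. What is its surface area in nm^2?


Radius r = 95.6/2 = 47.8 nm
Surface area SA = 4 * pi * r^2
SA = 4 * pi * (47.8)^2
SA = 28712.15 nm^2

28712.15


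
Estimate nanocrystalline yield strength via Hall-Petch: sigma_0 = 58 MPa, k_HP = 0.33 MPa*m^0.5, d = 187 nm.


d = 187 nm = 1.87e-07 m
sqrt(d) = 0.000432435
Hall-Petch contribution = k / sqrt(d) = 0.33 / 0.000432435 = 763.1 MPa
sigma = sigma_0 + k/sqrt(d) = 58 + 763.1 = 821.1 MPa

821.1


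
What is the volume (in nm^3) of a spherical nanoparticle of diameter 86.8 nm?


Radius r = 86.8/2 = 43.4 nm
Volume V = (4/3) * pi * r^3
V = (4/3) * pi * (43.4)^3
V = 342418.96 nm^3

342418.96


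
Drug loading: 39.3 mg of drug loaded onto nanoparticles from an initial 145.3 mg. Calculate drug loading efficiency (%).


Drug loading efficiency = (drug loaded / drug initial) * 100
DLE = 39.3 / 145.3 * 100
DLE = 0.2705 * 100
DLE = 27.05%

27.05


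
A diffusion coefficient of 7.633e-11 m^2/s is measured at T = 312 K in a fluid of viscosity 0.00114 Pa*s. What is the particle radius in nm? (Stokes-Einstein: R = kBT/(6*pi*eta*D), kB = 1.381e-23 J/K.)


Stokes-Einstein: R = kB*T / (6*pi*eta*D)
R = 1.381e-23 * 312 / (6 * pi * 0.00114 * 7.633e-11)
R = 2.62692e-09 m = 2.63 nm

2.63


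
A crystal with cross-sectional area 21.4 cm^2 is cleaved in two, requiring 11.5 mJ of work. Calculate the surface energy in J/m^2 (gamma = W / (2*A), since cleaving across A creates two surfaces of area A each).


Convert: A = 21.4 cm^2 = 0.00214 m^2, W = 11.5 mJ = 0.0115 J
Cleaving exposes two faces of area A, so total new surface = 2*A and gamma = W / (2*A)
gamma = 0.0115 / (2 * 0.00214)
gamma = 2.687 J/m^2

2.687


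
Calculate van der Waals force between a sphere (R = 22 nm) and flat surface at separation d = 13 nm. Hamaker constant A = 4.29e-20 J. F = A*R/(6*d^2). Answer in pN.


Convert to SI: R = 22 nm = 2.2e-08 m, d = 13 nm = 1.3e-08 m
F = A * R / (6 * d^2)
F = 4.29e-20 * 2.2e-08 / (6 * (1.3e-08)^2)
F = 9.30769e-13 N = 0.931 pN

0.931


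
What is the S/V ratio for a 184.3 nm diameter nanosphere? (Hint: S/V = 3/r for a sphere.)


Radius r = 184.3/2 = 92.15 nm
S/V = 3 / r = 3 / 92.15
S/V = 0.0326 nm^-1

0.0326


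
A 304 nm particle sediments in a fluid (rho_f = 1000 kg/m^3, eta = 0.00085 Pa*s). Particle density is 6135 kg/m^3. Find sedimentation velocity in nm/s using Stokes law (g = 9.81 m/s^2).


Radius R = 304/2 nm = 1.52e-07 m
Density difference = 6135 - 1000 = 5135 kg/m^3
v = 2 * R^2 * (rho_p - rho_f) * g / (9 * eta)
v = 2 * (1.52e-07)^2 * 5135 * 9.81 / (9 * 0.00085)
v = 3.04274e-07 m/s = 304.2742 nm/s

304.2742


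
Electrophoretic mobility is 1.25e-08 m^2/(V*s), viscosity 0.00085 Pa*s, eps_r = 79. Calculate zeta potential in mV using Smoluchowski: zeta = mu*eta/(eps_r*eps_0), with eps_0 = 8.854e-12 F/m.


Smoluchowski equation: zeta = mu * eta / (eps_r * eps_0)
zeta = 1.25e-08 * 0.00085 / (79 * 8.854e-12)
zeta = 0.01519 V = 15.19 mV

15.19


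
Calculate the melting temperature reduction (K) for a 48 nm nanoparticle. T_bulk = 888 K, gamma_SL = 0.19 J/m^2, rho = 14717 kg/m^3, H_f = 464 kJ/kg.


Radius R = 48/2 = 24 nm = 2.4e-08 m
Convert H_f = 464 kJ/kg = 464000 J/kg
dT = 2 * gamma_SL * T_bulk / (rho * H_f * R)
dT = 2 * 0.19 * 888 / (14717 * 464000 * 2.4e-08)
dT = 2.1 K

2.1


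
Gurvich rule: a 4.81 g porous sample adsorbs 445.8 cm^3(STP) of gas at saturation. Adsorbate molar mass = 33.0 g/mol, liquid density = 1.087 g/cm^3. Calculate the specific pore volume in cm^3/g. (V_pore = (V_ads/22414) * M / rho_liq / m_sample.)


Moles adsorbed n = V_ads / 22414 = 445.8 / 22414 = 1.988935e-02 mol
Liquid volume V_liq = n * M / rho_liq = 1.988935e-02 * 33.0 / 1.087 = 0.60382 cm^3
Specific pore volume V_pore = V_liq / m_sample = 0.60382 / 4.81
V_pore = 0.1255 cm^3/g

0.1255


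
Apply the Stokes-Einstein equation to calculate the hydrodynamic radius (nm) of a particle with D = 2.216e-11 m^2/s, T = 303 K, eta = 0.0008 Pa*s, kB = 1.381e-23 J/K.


Stokes-Einstein: R = kB*T / (6*pi*eta*D)
R = 1.381e-23 * 303 / (6 * pi * 0.0008 * 2.216e-11)
R = 1.25221e-08 m = 12.52 nm

12.52


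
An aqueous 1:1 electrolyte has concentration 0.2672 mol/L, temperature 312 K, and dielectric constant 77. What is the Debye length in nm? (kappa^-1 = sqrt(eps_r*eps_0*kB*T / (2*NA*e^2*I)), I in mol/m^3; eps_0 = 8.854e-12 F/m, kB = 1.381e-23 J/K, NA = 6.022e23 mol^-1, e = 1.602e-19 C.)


Ionic strength I = 0.2672 * 1^2 * 1000 = 267.2 mol/m^3
kappa^-1 = sqrt(77 * 8.854e-12 * 1.381e-23 * 312 / (2 * 6.022e23 * (1.602e-19)^2 * 267.2))
kappa^-1 = 0.596 nm

0.596


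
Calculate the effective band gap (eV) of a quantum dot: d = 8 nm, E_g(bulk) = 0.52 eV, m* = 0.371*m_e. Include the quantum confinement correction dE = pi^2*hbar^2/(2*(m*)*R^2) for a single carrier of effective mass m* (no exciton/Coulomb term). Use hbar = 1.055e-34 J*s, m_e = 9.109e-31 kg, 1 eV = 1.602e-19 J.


Radius R = 8/2 nm = 4e-09 m
Confinement energy dE = pi^2 * hbar^2 / (2 * m_eff * m_e * R^2)
dE = pi^2 * (1.055e-34)^2 / (2 * 0.371 * 9.109e-31 * (4e-09)^2) J, divided by 1.602e-19 J/eV
dE = 0.0634 eV
Total band gap = E_g(bulk) + dE = 0.52 + 0.0634 = 0.5834 eV

0.5834


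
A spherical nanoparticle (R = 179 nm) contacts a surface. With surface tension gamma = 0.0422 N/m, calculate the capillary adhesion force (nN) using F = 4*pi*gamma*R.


Convert radius: R = 179 nm = 1.79e-07 m
F = 4 * pi * gamma * R
F = 4 * pi * 0.0422 * 1.79e-07
F = 9.49239e-08 N = 94.9239 nN

94.9239


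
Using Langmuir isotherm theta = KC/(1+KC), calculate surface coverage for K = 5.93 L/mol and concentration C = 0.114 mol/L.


Langmuir isotherm: theta = K*C / (1 + K*C)
K*C = 5.93 * 0.114 = 0.67602
theta = 0.67602 / (1 + 0.67602) = 0.67602 / 1.67602
theta = 0.4033

0.4033


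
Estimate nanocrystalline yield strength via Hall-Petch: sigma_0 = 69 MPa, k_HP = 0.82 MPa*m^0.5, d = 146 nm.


d = 146 nm = 1.46e-07 m
sqrt(d) = 0.0003820995
Hall-Petch contribution = k / sqrt(d) = 0.82 / 0.0003820995 = 2146.0 MPa
sigma = sigma_0 + k/sqrt(d) = 69 + 2146.0 = 2215.0 MPa

2215.0


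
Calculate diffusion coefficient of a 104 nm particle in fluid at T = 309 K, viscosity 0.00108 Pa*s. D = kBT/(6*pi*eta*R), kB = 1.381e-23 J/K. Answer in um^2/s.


Radius R = 104/2 = 52 nm = 5.2e-08 m
D = kB*T / (6*pi*eta*R)
D = 1.381e-23 * 309 / (6 * pi * 0.00108 * 5.2e-08)
D = 4.0311e-12 m^2/s = 4.031 um^2/s

4.031


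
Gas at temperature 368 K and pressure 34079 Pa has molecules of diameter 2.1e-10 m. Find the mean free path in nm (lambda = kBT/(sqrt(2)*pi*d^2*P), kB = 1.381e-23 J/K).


Mean free path: lambda = kB*T / (sqrt(2) * pi * d^2 * P)
lambda = 1.381e-23 * 368 / (sqrt(2) * pi * (2.1e-10)^2 * 34079)
lambda = 7.61117e-07 m
lambda = 761.12 nm

761.12


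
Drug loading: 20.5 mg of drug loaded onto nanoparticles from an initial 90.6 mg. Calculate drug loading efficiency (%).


Drug loading efficiency = (drug loaded / drug initial) * 100
DLE = 20.5 / 90.6 * 100
DLE = 0.2263 * 100
DLE = 22.63%

22.63


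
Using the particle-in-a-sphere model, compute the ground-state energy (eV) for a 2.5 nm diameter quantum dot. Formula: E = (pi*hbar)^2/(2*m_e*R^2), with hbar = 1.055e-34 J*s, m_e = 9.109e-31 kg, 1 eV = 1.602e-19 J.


Radius R = 2.5/2 = 1.25 nm = 1.25e-09 m
E = (pi * 1.055e-34)^2 / (2 * 9.109e-31 * (1.25e-09)^2)
E(J) = 3.85908e-20
E = E(J) / 1.602e-19 = 0.2409 eV

0.2409


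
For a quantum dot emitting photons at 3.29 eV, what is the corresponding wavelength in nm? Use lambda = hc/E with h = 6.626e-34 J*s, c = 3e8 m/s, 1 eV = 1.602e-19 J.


Convert energy: E = 3.29 eV = 3.29 * 1.602e-19 = 5.27058e-19 J
lambda = h*c / E = 6.626e-34 * 3e8 / 5.27058e-19
lambda = 3.7715e-07 m = 377.2 nm

377.2


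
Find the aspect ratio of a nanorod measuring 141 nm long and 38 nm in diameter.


Aspect ratio AR = length / diameter
AR = 141 / 38
AR = 3.71

3.71


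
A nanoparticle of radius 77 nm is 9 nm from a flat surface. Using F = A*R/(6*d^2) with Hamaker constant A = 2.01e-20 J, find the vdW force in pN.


Convert to SI: R = 77 nm = 7.7e-08 m, d = 9 nm = 9e-09 m
F = A * R / (6 * d^2)
F = 2.01e-20 * 7.7e-08 / (6 * (9e-09)^2)
F = 3.18457e-12 N = 3.185 pN

3.185


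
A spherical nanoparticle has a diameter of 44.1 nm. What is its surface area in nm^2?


Radius r = 44.1/2 = 22.05 nm
Surface area SA = 4 * pi * r^2
SA = 4 * pi * (22.05)^2
SA = 6109.8 nm^2

6109.8


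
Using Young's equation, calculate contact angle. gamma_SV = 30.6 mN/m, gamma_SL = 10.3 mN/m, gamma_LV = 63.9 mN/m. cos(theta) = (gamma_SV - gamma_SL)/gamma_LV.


cos(theta) = (gamma_SV - gamma_SL) / gamma_LV
cos(theta) = (30.6 - 10.3) / 63.9
cos(theta) = 0.317684
theta = arccos(0.317684) = 71.48 degrees

71.48


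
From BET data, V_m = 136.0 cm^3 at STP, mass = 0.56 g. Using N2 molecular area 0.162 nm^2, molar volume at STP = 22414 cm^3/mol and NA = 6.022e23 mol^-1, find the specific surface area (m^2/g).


Number of moles in monolayer = V_m / 22414 = 136.0 / 22414 = 0.00606764
Number of molecules = moles * NA = 0.00606764 * 6.022e23
SA = molecules * sigma / mass
SA = (136.0 / 22414) * 6.022e23 * 0.162e-18 / 0.56
SA = 1057.0 m^2/g

1057.0


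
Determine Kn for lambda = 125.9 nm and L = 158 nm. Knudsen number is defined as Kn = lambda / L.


Knudsen number Kn = lambda / L
Kn = 125.9 / 158
Kn = 0.7968

0.7968


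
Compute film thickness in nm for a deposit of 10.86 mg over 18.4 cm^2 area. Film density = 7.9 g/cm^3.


Convert: m = 10.86 mg = 1.0860e-05 kg, A = 18.4 cm^2 = 1.8400e-03 m^2, rho = 7.9 g/cm^3 = 7900 kg/m^3
t = m / (A * rho)
t = 1.0860e-05 / (1.8400e-03 * 7900)
t = 7.4711e-07 m = 747.1 nm

747.1


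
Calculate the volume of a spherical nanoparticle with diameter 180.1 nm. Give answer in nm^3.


Radius r = 180.1/2 = 90.05 nm
Volume V = (4/3) * pi * r^3
V = (4/3) * pi * (90.05)^3
V = 3058720.27 nm^3

3058720.27


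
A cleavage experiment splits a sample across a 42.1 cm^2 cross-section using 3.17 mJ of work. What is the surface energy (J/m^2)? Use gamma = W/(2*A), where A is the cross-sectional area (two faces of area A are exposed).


Convert: A = 42.1 cm^2 = 0.00421 m^2, W = 3.17 mJ = 0.00317 J
Cleaving exposes two faces of area A, so total new surface = 2*A and gamma = W / (2*A)
gamma = 0.00317 / (2 * 0.00421)
gamma = 0.376 J/m^2

0.376
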